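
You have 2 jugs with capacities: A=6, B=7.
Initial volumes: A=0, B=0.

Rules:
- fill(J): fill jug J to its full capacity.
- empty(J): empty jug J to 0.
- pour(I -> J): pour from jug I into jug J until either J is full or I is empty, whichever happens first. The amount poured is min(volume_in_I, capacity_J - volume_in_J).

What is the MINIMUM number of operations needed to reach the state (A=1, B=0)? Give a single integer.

Answer: 4

Derivation:
BFS from (A=0, B=0). One shortest path:
  1. fill(B) -> (A=0 B=7)
  2. pour(B -> A) -> (A=6 B=1)
  3. empty(A) -> (A=0 B=1)
  4. pour(B -> A) -> (A=1 B=0)
Reached target in 4 moves.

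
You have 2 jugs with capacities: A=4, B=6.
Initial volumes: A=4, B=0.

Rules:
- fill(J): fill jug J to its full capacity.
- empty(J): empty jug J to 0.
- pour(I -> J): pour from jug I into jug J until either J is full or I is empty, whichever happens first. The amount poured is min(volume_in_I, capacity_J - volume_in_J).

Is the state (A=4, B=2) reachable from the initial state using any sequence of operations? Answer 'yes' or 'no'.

BFS from (A=4, B=0):
  1. empty(A) -> (A=0 B=0)
  2. fill(B) -> (A=0 B=6)
  3. pour(B -> A) -> (A=4 B=2)
Target reached → yes.

Answer: yes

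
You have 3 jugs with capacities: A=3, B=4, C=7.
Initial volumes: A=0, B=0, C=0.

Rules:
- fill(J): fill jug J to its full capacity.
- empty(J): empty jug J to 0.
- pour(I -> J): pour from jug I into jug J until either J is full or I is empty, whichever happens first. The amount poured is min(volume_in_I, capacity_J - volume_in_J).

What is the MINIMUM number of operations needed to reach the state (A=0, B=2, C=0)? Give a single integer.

Answer: 6

Derivation:
BFS from (A=0, B=0, C=0). One shortest path:
  1. fill(A) -> (A=3 B=0 C=0)
  2. pour(A -> B) -> (A=0 B=3 C=0)
  3. fill(A) -> (A=3 B=3 C=0)
  4. pour(A -> B) -> (A=2 B=4 C=0)
  5. empty(B) -> (A=2 B=0 C=0)
  6. pour(A -> B) -> (A=0 B=2 C=0)
Reached target in 6 moves.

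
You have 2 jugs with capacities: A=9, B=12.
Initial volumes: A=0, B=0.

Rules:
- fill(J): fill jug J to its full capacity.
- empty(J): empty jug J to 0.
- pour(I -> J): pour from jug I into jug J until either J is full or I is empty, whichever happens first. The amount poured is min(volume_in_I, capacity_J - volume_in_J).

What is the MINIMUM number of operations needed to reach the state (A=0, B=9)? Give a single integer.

BFS from (A=0, B=0). One shortest path:
  1. fill(A) -> (A=9 B=0)
  2. pour(A -> B) -> (A=0 B=9)
Reached target in 2 moves.

Answer: 2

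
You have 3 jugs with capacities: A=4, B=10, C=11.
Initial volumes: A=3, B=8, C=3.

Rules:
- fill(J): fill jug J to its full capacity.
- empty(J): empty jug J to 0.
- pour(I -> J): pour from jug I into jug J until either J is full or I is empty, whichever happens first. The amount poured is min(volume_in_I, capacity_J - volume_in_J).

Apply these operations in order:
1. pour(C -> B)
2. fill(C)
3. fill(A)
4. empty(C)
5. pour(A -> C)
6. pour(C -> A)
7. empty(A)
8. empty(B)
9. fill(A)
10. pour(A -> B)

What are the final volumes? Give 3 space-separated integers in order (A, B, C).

Answer: 0 4 0

Derivation:
Step 1: pour(C -> B) -> (A=3 B=10 C=1)
Step 2: fill(C) -> (A=3 B=10 C=11)
Step 3: fill(A) -> (A=4 B=10 C=11)
Step 4: empty(C) -> (A=4 B=10 C=0)
Step 5: pour(A -> C) -> (A=0 B=10 C=4)
Step 6: pour(C -> A) -> (A=4 B=10 C=0)
Step 7: empty(A) -> (A=0 B=10 C=0)
Step 8: empty(B) -> (A=0 B=0 C=0)
Step 9: fill(A) -> (A=4 B=0 C=0)
Step 10: pour(A -> B) -> (A=0 B=4 C=0)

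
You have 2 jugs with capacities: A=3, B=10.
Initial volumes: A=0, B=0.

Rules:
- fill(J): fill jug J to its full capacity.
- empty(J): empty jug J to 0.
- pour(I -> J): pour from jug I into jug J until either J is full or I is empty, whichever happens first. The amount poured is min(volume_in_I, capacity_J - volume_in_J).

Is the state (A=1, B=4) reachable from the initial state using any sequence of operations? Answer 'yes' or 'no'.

BFS explored all 26 reachable states.
Reachable set includes: (0,0), (0,1), (0,2), (0,3), (0,4), (0,5), (0,6), (0,7), (0,8), (0,9), (0,10), (1,0) ...
Target (A=1, B=4) not in reachable set → no.

Answer: no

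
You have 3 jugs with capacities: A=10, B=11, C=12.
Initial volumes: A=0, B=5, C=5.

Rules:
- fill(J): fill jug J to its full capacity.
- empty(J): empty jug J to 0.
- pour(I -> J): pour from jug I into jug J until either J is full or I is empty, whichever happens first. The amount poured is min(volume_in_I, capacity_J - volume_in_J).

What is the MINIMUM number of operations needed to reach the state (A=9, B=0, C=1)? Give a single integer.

BFS from (A=0, B=5, C=5). One shortest path:
  1. pour(B -> A) -> (A=5 B=0 C=5)
  2. fill(B) -> (A=5 B=11 C=5)
  3. pour(B -> C) -> (A=5 B=4 C=12)
  4. pour(B -> A) -> (A=9 B=0 C=12)
  5. pour(C -> B) -> (A=9 B=11 C=1)
  6. empty(B) -> (A=9 B=0 C=1)
Reached target in 6 moves.

Answer: 6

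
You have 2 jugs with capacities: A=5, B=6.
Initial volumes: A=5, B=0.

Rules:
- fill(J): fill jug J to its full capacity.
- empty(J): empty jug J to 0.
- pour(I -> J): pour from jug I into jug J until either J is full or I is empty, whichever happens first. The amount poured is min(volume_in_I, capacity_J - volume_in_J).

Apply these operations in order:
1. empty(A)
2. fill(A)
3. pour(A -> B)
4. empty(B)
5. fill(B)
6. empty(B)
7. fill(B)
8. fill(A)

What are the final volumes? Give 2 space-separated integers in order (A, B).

Answer: 5 6

Derivation:
Step 1: empty(A) -> (A=0 B=0)
Step 2: fill(A) -> (A=5 B=0)
Step 3: pour(A -> B) -> (A=0 B=5)
Step 4: empty(B) -> (A=0 B=0)
Step 5: fill(B) -> (A=0 B=6)
Step 6: empty(B) -> (A=0 B=0)
Step 7: fill(B) -> (A=0 B=6)
Step 8: fill(A) -> (A=5 B=6)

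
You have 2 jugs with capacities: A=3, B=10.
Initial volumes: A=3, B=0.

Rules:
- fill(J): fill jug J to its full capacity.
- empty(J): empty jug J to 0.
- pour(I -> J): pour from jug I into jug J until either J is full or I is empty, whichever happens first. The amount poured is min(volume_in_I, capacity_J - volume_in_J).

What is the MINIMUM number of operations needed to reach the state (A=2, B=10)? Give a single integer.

Answer: 7

Derivation:
BFS from (A=3, B=0). One shortest path:
  1. pour(A -> B) -> (A=0 B=3)
  2. fill(A) -> (A=3 B=3)
  3. pour(A -> B) -> (A=0 B=6)
  4. fill(A) -> (A=3 B=6)
  5. pour(A -> B) -> (A=0 B=9)
  6. fill(A) -> (A=3 B=9)
  7. pour(A -> B) -> (A=2 B=10)
Reached target in 7 moves.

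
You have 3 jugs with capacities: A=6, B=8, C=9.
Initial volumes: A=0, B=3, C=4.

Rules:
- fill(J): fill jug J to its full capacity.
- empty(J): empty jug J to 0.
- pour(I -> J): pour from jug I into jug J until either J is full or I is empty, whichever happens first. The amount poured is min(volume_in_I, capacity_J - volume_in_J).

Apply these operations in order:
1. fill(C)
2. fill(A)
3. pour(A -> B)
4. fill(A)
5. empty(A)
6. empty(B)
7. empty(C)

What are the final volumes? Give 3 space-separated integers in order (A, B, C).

Answer: 0 0 0

Derivation:
Step 1: fill(C) -> (A=0 B=3 C=9)
Step 2: fill(A) -> (A=6 B=3 C=9)
Step 3: pour(A -> B) -> (A=1 B=8 C=9)
Step 4: fill(A) -> (A=6 B=8 C=9)
Step 5: empty(A) -> (A=0 B=8 C=9)
Step 6: empty(B) -> (A=0 B=0 C=9)
Step 7: empty(C) -> (A=0 B=0 C=0)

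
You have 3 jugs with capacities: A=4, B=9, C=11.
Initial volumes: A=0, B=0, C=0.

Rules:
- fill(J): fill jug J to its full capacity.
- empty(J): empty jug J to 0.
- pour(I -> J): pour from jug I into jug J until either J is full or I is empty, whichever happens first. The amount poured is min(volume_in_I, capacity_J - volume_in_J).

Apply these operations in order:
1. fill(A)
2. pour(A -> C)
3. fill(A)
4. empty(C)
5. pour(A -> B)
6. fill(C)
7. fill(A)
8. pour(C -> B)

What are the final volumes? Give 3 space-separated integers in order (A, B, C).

Step 1: fill(A) -> (A=4 B=0 C=0)
Step 2: pour(A -> C) -> (A=0 B=0 C=4)
Step 3: fill(A) -> (A=4 B=0 C=4)
Step 4: empty(C) -> (A=4 B=0 C=0)
Step 5: pour(A -> B) -> (A=0 B=4 C=0)
Step 6: fill(C) -> (A=0 B=4 C=11)
Step 7: fill(A) -> (A=4 B=4 C=11)
Step 8: pour(C -> B) -> (A=4 B=9 C=6)

Answer: 4 9 6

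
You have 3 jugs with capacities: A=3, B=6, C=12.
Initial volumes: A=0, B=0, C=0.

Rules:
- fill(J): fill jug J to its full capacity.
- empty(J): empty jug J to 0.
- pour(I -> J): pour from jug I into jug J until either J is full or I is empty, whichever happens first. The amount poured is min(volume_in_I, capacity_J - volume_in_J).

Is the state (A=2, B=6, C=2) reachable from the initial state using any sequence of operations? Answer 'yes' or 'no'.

BFS explored all 30 reachable states.
Reachable set includes: (0,0,0), (0,0,3), (0,0,6), (0,0,9), (0,0,12), (0,3,0), (0,3,3), (0,3,6), (0,3,9), (0,3,12), (0,6,0), (0,6,3) ...
Target (A=2, B=6, C=2) not in reachable set → no.

Answer: no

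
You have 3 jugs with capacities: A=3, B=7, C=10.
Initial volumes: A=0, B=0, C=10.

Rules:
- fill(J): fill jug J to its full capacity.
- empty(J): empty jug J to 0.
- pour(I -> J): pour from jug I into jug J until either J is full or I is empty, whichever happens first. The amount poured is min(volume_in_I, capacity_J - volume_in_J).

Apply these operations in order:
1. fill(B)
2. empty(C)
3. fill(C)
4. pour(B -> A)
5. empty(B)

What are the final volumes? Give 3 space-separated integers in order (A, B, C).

Answer: 3 0 10

Derivation:
Step 1: fill(B) -> (A=0 B=7 C=10)
Step 2: empty(C) -> (A=0 B=7 C=0)
Step 3: fill(C) -> (A=0 B=7 C=10)
Step 4: pour(B -> A) -> (A=3 B=4 C=10)
Step 5: empty(B) -> (A=3 B=0 C=10)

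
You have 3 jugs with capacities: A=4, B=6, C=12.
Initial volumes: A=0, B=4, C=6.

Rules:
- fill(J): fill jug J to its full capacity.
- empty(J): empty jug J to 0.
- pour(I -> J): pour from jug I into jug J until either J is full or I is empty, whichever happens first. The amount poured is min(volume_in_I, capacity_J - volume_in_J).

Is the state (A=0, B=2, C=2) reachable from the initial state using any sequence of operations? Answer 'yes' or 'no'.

BFS from (A=0, B=4, C=6):
  1. pour(C -> A) -> (A=4 B=4 C=2)
  2. pour(A -> B) -> (A=2 B=6 C=2)
  3. empty(B) -> (A=2 B=0 C=2)
  4. pour(A -> B) -> (A=0 B=2 C=2)
Target reached → yes.

Answer: yes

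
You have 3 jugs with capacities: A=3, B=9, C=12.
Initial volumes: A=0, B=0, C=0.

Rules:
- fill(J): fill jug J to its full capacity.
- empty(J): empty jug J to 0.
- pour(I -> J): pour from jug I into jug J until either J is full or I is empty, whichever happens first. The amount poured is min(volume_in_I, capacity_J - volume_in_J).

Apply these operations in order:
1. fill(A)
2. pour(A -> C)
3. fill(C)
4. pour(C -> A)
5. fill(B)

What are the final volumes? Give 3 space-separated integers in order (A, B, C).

Step 1: fill(A) -> (A=3 B=0 C=0)
Step 2: pour(A -> C) -> (A=0 B=0 C=3)
Step 3: fill(C) -> (A=0 B=0 C=12)
Step 4: pour(C -> A) -> (A=3 B=0 C=9)
Step 5: fill(B) -> (A=3 B=9 C=9)

Answer: 3 9 9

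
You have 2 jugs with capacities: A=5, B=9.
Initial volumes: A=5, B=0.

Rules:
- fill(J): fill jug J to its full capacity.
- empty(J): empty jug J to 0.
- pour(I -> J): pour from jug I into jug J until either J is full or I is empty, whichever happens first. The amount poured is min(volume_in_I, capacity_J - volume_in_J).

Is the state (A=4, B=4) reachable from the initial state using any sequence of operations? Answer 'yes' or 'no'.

Answer: no

Derivation:
BFS explored all 28 reachable states.
Reachable set includes: (0,0), (0,1), (0,2), (0,3), (0,4), (0,5), (0,6), (0,7), (0,8), (0,9), (1,0), (1,9) ...
Target (A=4, B=4) not in reachable set → no.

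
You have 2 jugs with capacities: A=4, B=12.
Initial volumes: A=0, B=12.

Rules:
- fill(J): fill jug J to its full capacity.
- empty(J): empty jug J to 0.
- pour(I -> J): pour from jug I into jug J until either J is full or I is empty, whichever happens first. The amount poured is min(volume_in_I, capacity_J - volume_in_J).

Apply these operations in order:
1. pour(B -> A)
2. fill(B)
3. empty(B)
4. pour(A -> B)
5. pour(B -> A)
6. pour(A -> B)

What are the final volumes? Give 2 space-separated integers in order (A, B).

Answer: 0 4

Derivation:
Step 1: pour(B -> A) -> (A=4 B=8)
Step 2: fill(B) -> (A=4 B=12)
Step 3: empty(B) -> (A=4 B=0)
Step 4: pour(A -> B) -> (A=0 B=4)
Step 5: pour(B -> A) -> (A=4 B=0)
Step 6: pour(A -> B) -> (A=0 B=4)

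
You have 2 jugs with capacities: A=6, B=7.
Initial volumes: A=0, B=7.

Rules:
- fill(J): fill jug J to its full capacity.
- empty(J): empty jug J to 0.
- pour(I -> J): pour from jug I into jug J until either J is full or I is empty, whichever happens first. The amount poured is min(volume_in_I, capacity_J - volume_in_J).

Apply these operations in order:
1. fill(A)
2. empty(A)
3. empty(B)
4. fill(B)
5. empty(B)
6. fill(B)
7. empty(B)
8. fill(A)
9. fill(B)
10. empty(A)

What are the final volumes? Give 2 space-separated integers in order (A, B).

Answer: 0 7

Derivation:
Step 1: fill(A) -> (A=6 B=7)
Step 2: empty(A) -> (A=0 B=7)
Step 3: empty(B) -> (A=0 B=0)
Step 4: fill(B) -> (A=0 B=7)
Step 5: empty(B) -> (A=0 B=0)
Step 6: fill(B) -> (A=0 B=7)
Step 7: empty(B) -> (A=0 B=0)
Step 8: fill(A) -> (A=6 B=0)
Step 9: fill(B) -> (A=6 B=7)
Step 10: empty(A) -> (A=0 B=7)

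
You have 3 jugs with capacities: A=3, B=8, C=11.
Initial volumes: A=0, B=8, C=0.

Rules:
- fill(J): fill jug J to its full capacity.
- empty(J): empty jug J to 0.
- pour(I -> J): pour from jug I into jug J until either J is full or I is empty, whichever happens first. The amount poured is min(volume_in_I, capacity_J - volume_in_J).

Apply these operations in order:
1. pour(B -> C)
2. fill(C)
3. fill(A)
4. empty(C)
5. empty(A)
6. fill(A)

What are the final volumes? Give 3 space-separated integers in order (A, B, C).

Answer: 3 0 0

Derivation:
Step 1: pour(B -> C) -> (A=0 B=0 C=8)
Step 2: fill(C) -> (A=0 B=0 C=11)
Step 3: fill(A) -> (A=3 B=0 C=11)
Step 4: empty(C) -> (A=3 B=0 C=0)
Step 5: empty(A) -> (A=0 B=0 C=0)
Step 6: fill(A) -> (A=3 B=0 C=0)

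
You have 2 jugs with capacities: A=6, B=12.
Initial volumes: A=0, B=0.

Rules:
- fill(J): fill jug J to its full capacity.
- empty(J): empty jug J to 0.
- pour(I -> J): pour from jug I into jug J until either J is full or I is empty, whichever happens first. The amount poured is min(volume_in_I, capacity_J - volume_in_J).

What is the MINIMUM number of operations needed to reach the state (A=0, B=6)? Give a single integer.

Answer: 2

Derivation:
BFS from (A=0, B=0). One shortest path:
  1. fill(A) -> (A=6 B=0)
  2. pour(A -> B) -> (A=0 B=6)
Reached target in 2 moves.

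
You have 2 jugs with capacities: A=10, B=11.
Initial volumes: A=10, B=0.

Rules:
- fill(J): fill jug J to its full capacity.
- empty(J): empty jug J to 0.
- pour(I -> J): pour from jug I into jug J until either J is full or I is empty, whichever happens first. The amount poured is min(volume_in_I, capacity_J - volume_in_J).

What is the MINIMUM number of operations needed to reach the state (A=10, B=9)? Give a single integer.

BFS from (A=10, B=0). One shortest path:
  1. pour(A -> B) -> (A=0 B=10)
  2. fill(A) -> (A=10 B=10)
  3. pour(A -> B) -> (A=9 B=11)
  4. empty(B) -> (A=9 B=0)
  5. pour(A -> B) -> (A=0 B=9)
  6. fill(A) -> (A=10 B=9)
Reached target in 6 moves.

Answer: 6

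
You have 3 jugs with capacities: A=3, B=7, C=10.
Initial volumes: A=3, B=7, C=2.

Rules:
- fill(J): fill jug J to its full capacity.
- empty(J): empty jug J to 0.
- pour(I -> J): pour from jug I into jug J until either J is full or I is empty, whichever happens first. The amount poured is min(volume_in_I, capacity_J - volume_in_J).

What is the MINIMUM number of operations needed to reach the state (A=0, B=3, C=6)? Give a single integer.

BFS from (A=3, B=7, C=2). One shortest path:
  1. empty(A) -> (A=0 B=7 C=2)
  2. pour(B -> A) -> (A=3 B=4 C=2)
  3. pour(B -> C) -> (A=3 B=0 C=6)
  4. pour(A -> B) -> (A=0 B=3 C=6)
Reached target in 4 moves.

Answer: 4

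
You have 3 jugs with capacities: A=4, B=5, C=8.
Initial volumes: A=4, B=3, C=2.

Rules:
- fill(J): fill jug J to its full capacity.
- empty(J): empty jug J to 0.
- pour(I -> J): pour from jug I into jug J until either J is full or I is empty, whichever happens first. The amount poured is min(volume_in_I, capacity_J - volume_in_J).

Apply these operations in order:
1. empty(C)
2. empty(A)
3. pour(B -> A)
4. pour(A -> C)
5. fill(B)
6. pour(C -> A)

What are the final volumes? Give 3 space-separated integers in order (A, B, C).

Answer: 3 5 0

Derivation:
Step 1: empty(C) -> (A=4 B=3 C=0)
Step 2: empty(A) -> (A=0 B=3 C=0)
Step 3: pour(B -> A) -> (A=3 B=0 C=0)
Step 4: pour(A -> C) -> (A=0 B=0 C=3)
Step 5: fill(B) -> (A=0 B=5 C=3)
Step 6: pour(C -> A) -> (A=3 B=5 C=0)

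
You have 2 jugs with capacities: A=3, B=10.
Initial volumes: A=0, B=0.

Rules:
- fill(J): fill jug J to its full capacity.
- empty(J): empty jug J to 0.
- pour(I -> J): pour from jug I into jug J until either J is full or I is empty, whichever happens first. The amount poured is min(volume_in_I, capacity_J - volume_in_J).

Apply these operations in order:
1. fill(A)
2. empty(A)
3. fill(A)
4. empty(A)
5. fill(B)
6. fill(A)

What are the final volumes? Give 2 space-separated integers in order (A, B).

Step 1: fill(A) -> (A=3 B=0)
Step 2: empty(A) -> (A=0 B=0)
Step 3: fill(A) -> (A=3 B=0)
Step 4: empty(A) -> (A=0 B=0)
Step 5: fill(B) -> (A=0 B=10)
Step 6: fill(A) -> (A=3 B=10)

Answer: 3 10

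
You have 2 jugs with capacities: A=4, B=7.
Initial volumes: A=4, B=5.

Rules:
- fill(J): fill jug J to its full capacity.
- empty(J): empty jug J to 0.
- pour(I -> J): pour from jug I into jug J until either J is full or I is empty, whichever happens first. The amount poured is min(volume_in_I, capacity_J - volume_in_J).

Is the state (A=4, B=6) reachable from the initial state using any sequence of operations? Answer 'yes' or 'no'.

BFS from (A=4, B=5):
  1. pour(A -> B) -> (A=2 B=7)
  2. empty(B) -> (A=2 B=0)
  3. pour(A -> B) -> (A=0 B=2)
  4. fill(A) -> (A=4 B=2)
  5. pour(A -> B) -> (A=0 B=6)
  6. fill(A) -> (A=4 B=6)
Target reached → yes.

Answer: yes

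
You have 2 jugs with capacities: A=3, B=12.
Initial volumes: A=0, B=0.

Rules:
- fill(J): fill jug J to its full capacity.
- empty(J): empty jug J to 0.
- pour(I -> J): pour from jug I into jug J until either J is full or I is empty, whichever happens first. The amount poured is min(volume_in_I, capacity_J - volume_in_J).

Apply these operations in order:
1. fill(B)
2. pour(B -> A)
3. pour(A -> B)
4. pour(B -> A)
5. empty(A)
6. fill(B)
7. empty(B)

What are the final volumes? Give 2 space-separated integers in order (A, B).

Step 1: fill(B) -> (A=0 B=12)
Step 2: pour(B -> A) -> (A=3 B=9)
Step 3: pour(A -> B) -> (A=0 B=12)
Step 4: pour(B -> A) -> (A=3 B=9)
Step 5: empty(A) -> (A=0 B=9)
Step 6: fill(B) -> (A=0 B=12)
Step 7: empty(B) -> (A=0 B=0)

Answer: 0 0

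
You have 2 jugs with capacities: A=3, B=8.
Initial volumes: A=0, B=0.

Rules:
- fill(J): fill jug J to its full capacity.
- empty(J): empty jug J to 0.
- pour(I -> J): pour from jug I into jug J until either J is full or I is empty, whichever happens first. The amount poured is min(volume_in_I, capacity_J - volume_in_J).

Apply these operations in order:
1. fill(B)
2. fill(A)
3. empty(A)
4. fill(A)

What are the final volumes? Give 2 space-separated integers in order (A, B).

Answer: 3 8

Derivation:
Step 1: fill(B) -> (A=0 B=8)
Step 2: fill(A) -> (A=3 B=8)
Step 3: empty(A) -> (A=0 B=8)
Step 4: fill(A) -> (A=3 B=8)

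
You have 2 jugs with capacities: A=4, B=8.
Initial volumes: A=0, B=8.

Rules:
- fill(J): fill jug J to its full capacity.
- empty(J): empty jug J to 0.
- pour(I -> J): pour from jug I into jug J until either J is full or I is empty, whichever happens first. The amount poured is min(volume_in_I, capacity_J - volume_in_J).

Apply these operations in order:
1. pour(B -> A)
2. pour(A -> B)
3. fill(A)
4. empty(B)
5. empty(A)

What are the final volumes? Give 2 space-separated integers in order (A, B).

Step 1: pour(B -> A) -> (A=4 B=4)
Step 2: pour(A -> B) -> (A=0 B=8)
Step 3: fill(A) -> (A=4 B=8)
Step 4: empty(B) -> (A=4 B=0)
Step 5: empty(A) -> (A=0 B=0)

Answer: 0 0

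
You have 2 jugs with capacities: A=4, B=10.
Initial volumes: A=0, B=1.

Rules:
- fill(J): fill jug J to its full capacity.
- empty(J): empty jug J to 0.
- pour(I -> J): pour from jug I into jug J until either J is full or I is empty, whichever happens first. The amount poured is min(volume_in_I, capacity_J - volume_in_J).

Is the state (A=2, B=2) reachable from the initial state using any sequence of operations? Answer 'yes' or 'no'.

Answer: no

Derivation:
BFS explored all 28 reachable states.
Reachable set includes: (0,0), (0,1), (0,2), (0,3), (0,4), (0,5), (0,6), (0,7), (0,8), (0,9), (0,10), (1,0) ...
Target (A=2, B=2) not in reachable set → no.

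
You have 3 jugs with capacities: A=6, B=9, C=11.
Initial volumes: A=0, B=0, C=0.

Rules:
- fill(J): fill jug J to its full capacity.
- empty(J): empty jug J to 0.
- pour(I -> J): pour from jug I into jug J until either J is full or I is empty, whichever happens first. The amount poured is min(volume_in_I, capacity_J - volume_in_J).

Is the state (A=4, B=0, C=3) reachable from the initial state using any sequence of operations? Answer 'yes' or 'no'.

Answer: yes

Derivation:
BFS from (A=0, B=0, C=0):
  1. fill(B) -> (A=0 B=9 C=0)
  2. pour(B -> C) -> (A=0 B=0 C=9)
  3. fill(B) -> (A=0 B=9 C=9)
  4. pour(B -> A) -> (A=6 B=3 C=9)
  5. pour(A -> C) -> (A=4 B=3 C=11)
  6. empty(C) -> (A=4 B=3 C=0)
  7. pour(B -> C) -> (A=4 B=0 C=3)
Target reached → yes.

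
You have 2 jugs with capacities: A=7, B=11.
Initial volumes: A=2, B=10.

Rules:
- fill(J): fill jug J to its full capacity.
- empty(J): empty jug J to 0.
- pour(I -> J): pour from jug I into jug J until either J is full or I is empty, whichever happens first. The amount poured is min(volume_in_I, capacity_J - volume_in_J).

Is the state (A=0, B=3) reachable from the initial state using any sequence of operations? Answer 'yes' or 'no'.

Answer: yes

Derivation:
BFS from (A=2, B=10):
  1. empty(A) -> (A=0 B=10)
  2. pour(B -> A) -> (A=7 B=3)
  3. empty(A) -> (A=0 B=3)
Target reached → yes.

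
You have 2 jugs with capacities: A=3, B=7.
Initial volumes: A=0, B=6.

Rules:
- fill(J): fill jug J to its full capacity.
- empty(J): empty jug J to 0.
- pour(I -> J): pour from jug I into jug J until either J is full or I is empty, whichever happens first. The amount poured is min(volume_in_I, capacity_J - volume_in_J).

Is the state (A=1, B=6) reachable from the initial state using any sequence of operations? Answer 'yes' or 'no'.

Answer: no

Derivation:
BFS explored all 20 reachable states.
Reachable set includes: (0,0), (0,1), (0,2), (0,3), (0,4), (0,5), (0,6), (0,7), (1,0), (1,7), (2,0), (2,7) ...
Target (A=1, B=6) not in reachable set → no.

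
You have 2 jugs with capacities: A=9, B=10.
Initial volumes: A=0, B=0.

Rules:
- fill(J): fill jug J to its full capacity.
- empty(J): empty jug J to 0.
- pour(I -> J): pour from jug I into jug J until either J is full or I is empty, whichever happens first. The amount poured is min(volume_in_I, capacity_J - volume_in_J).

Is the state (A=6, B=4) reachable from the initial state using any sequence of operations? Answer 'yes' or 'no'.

BFS explored all 38 reachable states.
Reachable set includes: (0,0), (0,1), (0,2), (0,3), (0,4), (0,5), (0,6), (0,7), (0,8), (0,9), (0,10), (1,0) ...
Target (A=6, B=4) not in reachable set → no.

Answer: no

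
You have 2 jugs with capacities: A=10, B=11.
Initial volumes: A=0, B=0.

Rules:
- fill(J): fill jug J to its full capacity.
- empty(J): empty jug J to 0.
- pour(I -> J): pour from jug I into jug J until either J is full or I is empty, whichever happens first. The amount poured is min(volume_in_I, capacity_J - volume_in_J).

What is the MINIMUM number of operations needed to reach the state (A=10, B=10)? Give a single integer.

Answer: 3

Derivation:
BFS from (A=0, B=0). One shortest path:
  1. fill(A) -> (A=10 B=0)
  2. pour(A -> B) -> (A=0 B=10)
  3. fill(A) -> (A=10 B=10)
Reached target in 3 moves.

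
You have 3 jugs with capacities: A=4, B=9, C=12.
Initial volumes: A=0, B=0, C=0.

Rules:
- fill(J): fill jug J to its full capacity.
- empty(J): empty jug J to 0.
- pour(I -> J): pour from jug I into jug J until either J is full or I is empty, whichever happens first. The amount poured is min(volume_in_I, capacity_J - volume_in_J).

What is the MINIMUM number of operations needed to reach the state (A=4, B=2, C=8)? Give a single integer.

BFS from (A=0, B=0, C=0). One shortest path:
  1. fill(B) -> (A=0 B=9 C=0)
  2. pour(B -> A) -> (A=4 B=5 C=0)
  3. empty(A) -> (A=0 B=5 C=0)
  4. pour(B -> C) -> (A=0 B=0 C=5)
  5. fill(B) -> (A=0 B=9 C=5)
  6. pour(B -> C) -> (A=0 B=2 C=12)
  7. pour(C -> A) -> (A=4 B=2 C=8)
Reached target in 7 moves.

Answer: 7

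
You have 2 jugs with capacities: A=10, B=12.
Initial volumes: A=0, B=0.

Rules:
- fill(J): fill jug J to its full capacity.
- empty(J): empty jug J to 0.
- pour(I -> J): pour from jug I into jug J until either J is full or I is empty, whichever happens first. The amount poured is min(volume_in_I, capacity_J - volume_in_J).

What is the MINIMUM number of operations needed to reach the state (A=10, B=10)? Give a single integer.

BFS from (A=0, B=0). One shortest path:
  1. fill(A) -> (A=10 B=0)
  2. pour(A -> B) -> (A=0 B=10)
  3. fill(A) -> (A=10 B=10)
Reached target in 3 moves.

Answer: 3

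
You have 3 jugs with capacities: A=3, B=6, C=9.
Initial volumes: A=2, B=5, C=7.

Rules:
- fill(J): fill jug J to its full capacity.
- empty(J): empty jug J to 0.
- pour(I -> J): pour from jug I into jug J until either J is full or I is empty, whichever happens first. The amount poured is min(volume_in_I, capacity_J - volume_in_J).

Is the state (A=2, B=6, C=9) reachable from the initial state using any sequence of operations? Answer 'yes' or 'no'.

BFS from (A=2, B=5, C=7):
  1. fill(B) -> (A=2 B=6 C=7)
  2. fill(C) -> (A=2 B=6 C=9)
Target reached → yes.

Answer: yes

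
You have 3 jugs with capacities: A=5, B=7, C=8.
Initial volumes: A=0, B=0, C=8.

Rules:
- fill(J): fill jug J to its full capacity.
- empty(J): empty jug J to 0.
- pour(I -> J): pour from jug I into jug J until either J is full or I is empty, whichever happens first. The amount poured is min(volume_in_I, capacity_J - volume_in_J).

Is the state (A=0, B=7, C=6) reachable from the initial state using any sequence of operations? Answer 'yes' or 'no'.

BFS from (A=0, B=0, C=8):
  1. fill(A) -> (A=5 B=0 C=8)
  2. pour(A -> B) -> (A=0 B=5 C=8)
  3. pour(C -> B) -> (A=0 B=7 C=6)
Target reached → yes.

Answer: yes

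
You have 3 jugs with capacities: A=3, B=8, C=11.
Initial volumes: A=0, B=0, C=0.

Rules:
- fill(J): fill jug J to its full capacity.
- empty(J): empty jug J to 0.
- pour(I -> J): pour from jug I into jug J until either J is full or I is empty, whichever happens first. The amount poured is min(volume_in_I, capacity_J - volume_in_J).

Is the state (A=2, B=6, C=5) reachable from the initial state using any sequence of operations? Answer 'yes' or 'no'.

Answer: no

Derivation:
BFS explored all 292 reachable states.
Reachable set includes: (0,0,0), (0,0,1), (0,0,2), (0,0,3), (0,0,4), (0,0,5), (0,0,6), (0,0,7), (0,0,8), (0,0,9), (0,0,10), (0,0,11) ...
Target (A=2, B=6, C=5) not in reachable set → no.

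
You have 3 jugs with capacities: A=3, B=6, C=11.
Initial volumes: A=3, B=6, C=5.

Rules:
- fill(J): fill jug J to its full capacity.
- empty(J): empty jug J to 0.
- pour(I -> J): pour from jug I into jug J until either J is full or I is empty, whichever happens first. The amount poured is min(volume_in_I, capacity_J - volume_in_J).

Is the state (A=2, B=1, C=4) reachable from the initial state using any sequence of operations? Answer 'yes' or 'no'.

BFS explored all 236 reachable states.
Reachable set includes: (0,0,0), (0,0,1), (0,0,2), (0,0,3), (0,0,4), (0,0,5), (0,0,6), (0,0,7), (0,0,8), (0,0,9), (0,0,10), (0,0,11) ...
Target (A=2, B=1, C=4) not in reachable set → no.

Answer: no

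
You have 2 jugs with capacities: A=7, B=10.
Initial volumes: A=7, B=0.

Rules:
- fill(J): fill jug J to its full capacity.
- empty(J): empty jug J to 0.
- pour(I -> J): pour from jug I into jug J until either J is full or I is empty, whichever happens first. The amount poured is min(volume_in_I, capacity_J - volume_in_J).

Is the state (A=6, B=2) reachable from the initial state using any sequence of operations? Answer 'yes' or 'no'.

BFS explored all 34 reachable states.
Reachable set includes: (0,0), (0,1), (0,2), (0,3), (0,4), (0,5), (0,6), (0,7), (0,8), (0,9), (0,10), (1,0) ...
Target (A=6, B=2) not in reachable set → no.

Answer: no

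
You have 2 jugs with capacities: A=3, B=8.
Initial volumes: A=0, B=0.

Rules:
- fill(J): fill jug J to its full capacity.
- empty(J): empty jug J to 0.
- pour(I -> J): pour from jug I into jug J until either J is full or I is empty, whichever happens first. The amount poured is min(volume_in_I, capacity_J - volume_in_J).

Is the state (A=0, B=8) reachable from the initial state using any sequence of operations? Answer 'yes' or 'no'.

BFS from (A=0, B=0):
  1. fill(B) -> (A=0 B=8)
Target reached → yes.

Answer: yes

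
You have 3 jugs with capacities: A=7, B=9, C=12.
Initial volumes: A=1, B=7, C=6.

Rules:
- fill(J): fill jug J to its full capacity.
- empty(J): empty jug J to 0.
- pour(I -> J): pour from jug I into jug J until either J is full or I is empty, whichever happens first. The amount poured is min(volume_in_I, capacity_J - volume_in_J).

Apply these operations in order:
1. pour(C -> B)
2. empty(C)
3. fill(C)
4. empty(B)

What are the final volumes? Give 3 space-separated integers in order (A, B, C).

Step 1: pour(C -> B) -> (A=1 B=9 C=4)
Step 2: empty(C) -> (A=1 B=9 C=0)
Step 3: fill(C) -> (A=1 B=9 C=12)
Step 4: empty(B) -> (A=1 B=0 C=12)

Answer: 1 0 12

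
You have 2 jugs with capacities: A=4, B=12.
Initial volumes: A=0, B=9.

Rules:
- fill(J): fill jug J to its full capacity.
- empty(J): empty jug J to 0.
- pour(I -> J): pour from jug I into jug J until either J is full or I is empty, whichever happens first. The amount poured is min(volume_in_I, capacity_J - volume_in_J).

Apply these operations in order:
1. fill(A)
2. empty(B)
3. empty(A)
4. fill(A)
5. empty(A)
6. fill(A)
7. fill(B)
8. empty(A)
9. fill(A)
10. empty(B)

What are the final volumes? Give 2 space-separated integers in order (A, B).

Step 1: fill(A) -> (A=4 B=9)
Step 2: empty(B) -> (A=4 B=0)
Step 3: empty(A) -> (A=0 B=0)
Step 4: fill(A) -> (A=4 B=0)
Step 5: empty(A) -> (A=0 B=0)
Step 6: fill(A) -> (A=4 B=0)
Step 7: fill(B) -> (A=4 B=12)
Step 8: empty(A) -> (A=0 B=12)
Step 9: fill(A) -> (A=4 B=12)
Step 10: empty(B) -> (A=4 B=0)

Answer: 4 0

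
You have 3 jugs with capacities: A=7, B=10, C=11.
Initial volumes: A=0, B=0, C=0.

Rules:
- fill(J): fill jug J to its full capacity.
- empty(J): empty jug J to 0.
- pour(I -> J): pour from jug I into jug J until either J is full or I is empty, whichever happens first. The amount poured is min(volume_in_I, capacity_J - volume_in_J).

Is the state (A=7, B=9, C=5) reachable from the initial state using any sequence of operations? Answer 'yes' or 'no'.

Answer: yes

Derivation:
BFS from (A=0, B=0, C=0):
  1. fill(C) -> (A=0 B=0 C=11)
  2. pour(C -> B) -> (A=0 B=10 C=1)
  3. pour(C -> A) -> (A=1 B=10 C=0)
  4. pour(B -> C) -> (A=1 B=0 C=10)
  5. fill(B) -> (A=1 B=10 C=10)
  6. pour(B -> C) -> (A=1 B=9 C=11)
  7. pour(C -> A) -> (A=7 B=9 C=5)
Target reached → yes.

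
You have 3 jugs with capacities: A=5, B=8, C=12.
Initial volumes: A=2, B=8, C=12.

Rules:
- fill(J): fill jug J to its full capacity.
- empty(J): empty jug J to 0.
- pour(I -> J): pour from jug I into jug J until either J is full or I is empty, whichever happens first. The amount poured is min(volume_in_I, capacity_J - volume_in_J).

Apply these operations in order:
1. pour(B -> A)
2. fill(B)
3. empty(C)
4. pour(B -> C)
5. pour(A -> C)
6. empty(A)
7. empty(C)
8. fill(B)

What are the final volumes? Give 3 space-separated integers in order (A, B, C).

Step 1: pour(B -> A) -> (A=5 B=5 C=12)
Step 2: fill(B) -> (A=5 B=8 C=12)
Step 3: empty(C) -> (A=5 B=8 C=0)
Step 4: pour(B -> C) -> (A=5 B=0 C=8)
Step 5: pour(A -> C) -> (A=1 B=0 C=12)
Step 6: empty(A) -> (A=0 B=0 C=12)
Step 7: empty(C) -> (A=0 B=0 C=0)
Step 8: fill(B) -> (A=0 B=8 C=0)

Answer: 0 8 0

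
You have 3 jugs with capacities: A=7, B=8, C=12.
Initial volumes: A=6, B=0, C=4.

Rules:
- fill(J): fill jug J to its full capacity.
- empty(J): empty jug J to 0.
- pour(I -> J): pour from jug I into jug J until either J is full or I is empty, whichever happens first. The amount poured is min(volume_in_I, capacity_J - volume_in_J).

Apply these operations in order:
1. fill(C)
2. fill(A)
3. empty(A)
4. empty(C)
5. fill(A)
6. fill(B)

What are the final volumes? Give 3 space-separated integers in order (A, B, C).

Answer: 7 8 0

Derivation:
Step 1: fill(C) -> (A=6 B=0 C=12)
Step 2: fill(A) -> (A=7 B=0 C=12)
Step 3: empty(A) -> (A=0 B=0 C=12)
Step 4: empty(C) -> (A=0 B=0 C=0)
Step 5: fill(A) -> (A=7 B=0 C=0)
Step 6: fill(B) -> (A=7 B=8 C=0)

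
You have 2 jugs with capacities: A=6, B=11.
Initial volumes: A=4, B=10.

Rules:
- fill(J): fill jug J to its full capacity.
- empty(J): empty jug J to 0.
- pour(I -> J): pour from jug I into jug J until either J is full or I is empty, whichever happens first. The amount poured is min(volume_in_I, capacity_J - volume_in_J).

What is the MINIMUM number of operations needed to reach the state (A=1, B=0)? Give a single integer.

BFS from (A=4, B=10). One shortest path:
  1. fill(A) -> (A=6 B=10)
  2. empty(B) -> (A=6 B=0)
  3. pour(A -> B) -> (A=0 B=6)
  4. fill(A) -> (A=6 B=6)
  5. pour(A -> B) -> (A=1 B=11)
  6. empty(B) -> (A=1 B=0)
Reached target in 6 moves.

Answer: 6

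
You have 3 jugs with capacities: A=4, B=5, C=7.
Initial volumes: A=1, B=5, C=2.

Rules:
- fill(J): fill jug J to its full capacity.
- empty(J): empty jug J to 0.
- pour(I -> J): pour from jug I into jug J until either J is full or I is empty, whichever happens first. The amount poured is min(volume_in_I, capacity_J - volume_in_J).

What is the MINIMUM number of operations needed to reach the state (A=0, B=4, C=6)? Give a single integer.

BFS from (A=1, B=5, C=2). One shortest path:
  1. fill(A) -> (A=4 B=5 C=2)
  2. empty(B) -> (A=4 B=0 C=2)
  3. pour(A -> B) -> (A=0 B=4 C=2)
  4. fill(A) -> (A=4 B=4 C=2)
  5. pour(A -> C) -> (A=0 B=4 C=6)
Reached target in 5 moves.

Answer: 5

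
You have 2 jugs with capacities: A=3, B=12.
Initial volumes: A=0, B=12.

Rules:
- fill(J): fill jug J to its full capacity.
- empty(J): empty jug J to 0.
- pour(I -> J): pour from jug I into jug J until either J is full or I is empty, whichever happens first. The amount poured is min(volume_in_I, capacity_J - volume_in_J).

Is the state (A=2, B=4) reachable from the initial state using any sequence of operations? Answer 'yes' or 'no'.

Answer: no

Derivation:
BFS explored all 10 reachable states.
Reachable set includes: (0,0), (0,3), (0,6), (0,9), (0,12), (3,0), (3,3), (3,6), (3,9), (3,12)
Target (A=2, B=4) not in reachable set → no.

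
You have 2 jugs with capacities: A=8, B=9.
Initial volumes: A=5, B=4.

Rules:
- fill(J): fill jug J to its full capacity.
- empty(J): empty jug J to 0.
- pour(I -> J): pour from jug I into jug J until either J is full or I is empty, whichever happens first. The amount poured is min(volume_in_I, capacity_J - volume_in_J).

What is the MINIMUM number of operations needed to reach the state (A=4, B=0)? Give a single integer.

Answer: 2

Derivation:
BFS from (A=5, B=4). One shortest path:
  1. empty(A) -> (A=0 B=4)
  2. pour(B -> A) -> (A=4 B=0)
Reached target in 2 moves.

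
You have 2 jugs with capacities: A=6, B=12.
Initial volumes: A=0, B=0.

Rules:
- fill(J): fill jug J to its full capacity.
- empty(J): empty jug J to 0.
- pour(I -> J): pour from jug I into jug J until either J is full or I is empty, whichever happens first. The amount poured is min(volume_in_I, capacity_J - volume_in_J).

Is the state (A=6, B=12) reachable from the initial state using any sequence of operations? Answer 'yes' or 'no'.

Answer: yes

Derivation:
BFS from (A=0, B=0):
  1. fill(A) -> (A=6 B=0)
  2. fill(B) -> (A=6 B=12)
Target reached → yes.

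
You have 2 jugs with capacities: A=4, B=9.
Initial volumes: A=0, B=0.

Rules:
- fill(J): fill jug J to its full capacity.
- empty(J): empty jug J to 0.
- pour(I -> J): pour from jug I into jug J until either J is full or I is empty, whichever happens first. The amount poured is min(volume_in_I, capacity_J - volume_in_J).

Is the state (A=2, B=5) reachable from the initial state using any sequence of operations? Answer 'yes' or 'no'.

BFS explored all 26 reachable states.
Reachable set includes: (0,0), (0,1), (0,2), (0,3), (0,4), (0,5), (0,6), (0,7), (0,8), (0,9), (1,0), (1,9) ...
Target (A=2, B=5) not in reachable set → no.

Answer: no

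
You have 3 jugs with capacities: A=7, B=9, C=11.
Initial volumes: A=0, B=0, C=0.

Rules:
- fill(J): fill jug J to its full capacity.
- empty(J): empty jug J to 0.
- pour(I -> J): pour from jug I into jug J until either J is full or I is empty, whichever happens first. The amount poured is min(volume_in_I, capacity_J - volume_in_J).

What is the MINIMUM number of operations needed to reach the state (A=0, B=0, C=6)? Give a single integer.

Answer: 7

Derivation:
BFS from (A=0, B=0, C=0). One shortest path:
  1. fill(B) -> (A=0 B=9 C=0)
  2. fill(C) -> (A=0 B=9 C=11)
  3. pour(B -> A) -> (A=7 B=2 C=11)
  4. empty(A) -> (A=0 B=2 C=11)
  5. pour(B -> A) -> (A=2 B=0 C=11)
  6. pour(C -> A) -> (A=7 B=0 C=6)
  7. empty(A) -> (A=0 B=0 C=6)
Reached target in 7 moves.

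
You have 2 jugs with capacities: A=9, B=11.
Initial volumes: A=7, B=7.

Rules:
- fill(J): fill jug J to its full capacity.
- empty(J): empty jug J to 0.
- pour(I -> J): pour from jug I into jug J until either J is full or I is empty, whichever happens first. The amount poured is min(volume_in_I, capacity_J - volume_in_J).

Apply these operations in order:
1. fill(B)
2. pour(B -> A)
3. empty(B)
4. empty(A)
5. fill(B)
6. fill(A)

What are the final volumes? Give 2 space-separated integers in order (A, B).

Step 1: fill(B) -> (A=7 B=11)
Step 2: pour(B -> A) -> (A=9 B=9)
Step 3: empty(B) -> (A=9 B=0)
Step 4: empty(A) -> (A=0 B=0)
Step 5: fill(B) -> (A=0 B=11)
Step 6: fill(A) -> (A=9 B=11)

Answer: 9 11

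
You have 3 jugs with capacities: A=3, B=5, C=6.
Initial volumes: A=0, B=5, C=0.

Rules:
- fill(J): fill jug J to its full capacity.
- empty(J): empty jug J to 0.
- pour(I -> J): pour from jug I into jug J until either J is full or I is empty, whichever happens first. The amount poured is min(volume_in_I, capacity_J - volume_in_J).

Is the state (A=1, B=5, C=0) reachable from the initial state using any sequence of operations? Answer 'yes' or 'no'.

BFS from (A=0, B=5, C=0):
  1. empty(B) -> (A=0 B=0 C=0)
  2. fill(C) -> (A=0 B=0 C=6)
  3. pour(C -> B) -> (A=0 B=5 C=1)
  4. pour(C -> A) -> (A=1 B=5 C=0)
Target reached → yes.

Answer: yes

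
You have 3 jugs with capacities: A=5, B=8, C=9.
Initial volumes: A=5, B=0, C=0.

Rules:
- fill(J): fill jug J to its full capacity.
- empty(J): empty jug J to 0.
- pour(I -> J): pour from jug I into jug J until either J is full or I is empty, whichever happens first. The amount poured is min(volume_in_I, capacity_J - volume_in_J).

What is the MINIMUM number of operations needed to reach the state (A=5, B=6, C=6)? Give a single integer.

BFS from (A=5, B=0, C=0). One shortest path:
  1. empty(A) -> (A=0 B=0 C=0)
  2. fill(C) -> (A=0 B=0 C=9)
  3. pour(C -> B) -> (A=0 B=8 C=1)
  4. pour(B -> A) -> (A=5 B=3 C=1)
  5. pour(A -> C) -> (A=0 B=3 C=6)
  6. pour(B -> A) -> (A=3 B=0 C=6)
  7. fill(B) -> (A=3 B=8 C=6)
  8. pour(B -> A) -> (A=5 B=6 C=6)
Reached target in 8 moves.

Answer: 8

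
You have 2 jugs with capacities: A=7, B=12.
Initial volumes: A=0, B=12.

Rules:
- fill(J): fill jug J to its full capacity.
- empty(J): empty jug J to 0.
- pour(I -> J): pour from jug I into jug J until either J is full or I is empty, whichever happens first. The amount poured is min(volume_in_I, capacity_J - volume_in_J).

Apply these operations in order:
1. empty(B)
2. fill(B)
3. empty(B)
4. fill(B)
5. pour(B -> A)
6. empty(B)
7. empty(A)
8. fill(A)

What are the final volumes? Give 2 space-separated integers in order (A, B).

Step 1: empty(B) -> (A=0 B=0)
Step 2: fill(B) -> (A=0 B=12)
Step 3: empty(B) -> (A=0 B=0)
Step 4: fill(B) -> (A=0 B=12)
Step 5: pour(B -> A) -> (A=7 B=5)
Step 6: empty(B) -> (A=7 B=0)
Step 7: empty(A) -> (A=0 B=0)
Step 8: fill(A) -> (A=7 B=0)

Answer: 7 0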